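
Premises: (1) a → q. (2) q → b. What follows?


Hypothetical syllogism: from (P → Q) and (Q → R), infer (P → R).
Chain the two implications through the shared middle term 'q'.

a → b


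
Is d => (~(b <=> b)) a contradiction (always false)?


Truth table over {b, d}:
b | d | φ
---------
False | False | True
True | False | True
False | True | False
True | True | False
Satisfying assignment at row 1: b=False, d=False gives True.

No, it is not a contradiction.


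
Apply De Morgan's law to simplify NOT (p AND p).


De Morgan: the negation of a conjunction is the disjunction of the negations.
Distribute NOT across AND, flipping it to OR, and negate each literal.

(NOT p) OR (NOT p)


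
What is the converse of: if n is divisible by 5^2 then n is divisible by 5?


The converse of (P → Q) is (Q → P). It is not in general equivalent to the original.
Here P = 'n is divisible by 5^2' and Q = 'n is divisible by 5'.

If n is divisible by 5, then n is divisible by 5^2.


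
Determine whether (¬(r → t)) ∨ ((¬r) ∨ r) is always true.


Build the truth table over {r, t}:
r | t | φ
---------
F | F | T
T | F | T
F | T | T
T | T | T
Every row evaluates to true.

Yes, it is a tautology.


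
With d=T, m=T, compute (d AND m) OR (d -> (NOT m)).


Substitute d=T, m=T:
d AND m = T AND T = T
NOT m = F
d -> (NOT m) = T -> F = F
(d AND m) OR (d -> (NOT m)) = T OR F = T

T


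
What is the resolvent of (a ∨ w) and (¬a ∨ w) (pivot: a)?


The clauses contain complementary literals a and ¬a.
Resolution eliminates this pair and disjoins the remaining literals (merging duplicates).

w


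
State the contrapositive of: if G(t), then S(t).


The contrapositive of (P → Q) is (¬Q → ¬P); it is logically equivalent to the original.
Here P = 'G(t)' and Q = 'S(t)'.

If not (S(t)), then not (G(t)).


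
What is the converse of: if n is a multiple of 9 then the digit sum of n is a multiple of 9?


The converse of (P → Q) is (Q → P). It is not in general equivalent to the original.
Here P = 'n is a multiple of 9' and Q = 'the digit sum of n is a multiple of 9'.

If the digit sum of n is a multiple of 9, then n is a multiple of 9.


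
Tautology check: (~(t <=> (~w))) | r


Build the truth table over {r, t, w}:
r | t | w | φ
-------------
False | False | False | True
True | False | False | True
False | True | False | False
True | True | False | True
False | False | True | False
True | False | True | True
False | True | True | True
True | True | True | True
Counterexample at row 3: with r=False, t=True, w=False, the formula is False.

No, it is not a tautology.


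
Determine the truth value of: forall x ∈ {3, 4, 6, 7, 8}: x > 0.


Evaluate the predicate on each element: 3:True, 4:True, 6:True, 7:True, 8:True.
Every element satisfies the predicate.

True


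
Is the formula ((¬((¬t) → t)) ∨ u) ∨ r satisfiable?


Search for a satisfying assignment over {r, t, u}.
Try r=F, t=F, u=F: the formula evaluates to T.
A satisfying assignment exists.

Satisfiable.


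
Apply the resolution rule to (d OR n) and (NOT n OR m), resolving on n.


The clauses contain complementary literals n and NOTn.
Resolution eliminates this pair and disjoins the remaining literals (merging duplicates).

(d OR m)


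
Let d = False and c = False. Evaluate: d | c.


Disjunction is false only when both operands are false.
Substitute: d=False, c=False.
False | False evaluates to False.

False


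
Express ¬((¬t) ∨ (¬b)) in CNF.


Step 1: Apply De Morgan: ¬((¬t) ∨ (¬b)) = ¬(¬t) ∧ ¬(¬b).
Step 2: Eliminate any double negations (¬¬X = X).

t ∧ b


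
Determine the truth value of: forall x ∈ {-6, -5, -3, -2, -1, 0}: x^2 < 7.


Evaluate the predicate on each element: -6:False, -5:False, -3:False, -2:True, -1:True, 0:True.
Counterexample x = -6 fails the predicate.

False


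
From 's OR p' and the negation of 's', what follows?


Disjunctive syllogism: from (P ∨ Q) and ¬P, infer Q.
One disjunct, 's', is ruled out; the other must hold.

p


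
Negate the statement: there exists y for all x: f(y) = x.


Negation flips each quantifier (∀↔∃) and negates the inner predicate.
¬(there exists y for all x: φ) = for all y there exists x: ¬φ.

for all y there exists x: NOT(f(y) = x)


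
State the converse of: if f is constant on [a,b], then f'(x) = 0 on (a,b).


The converse of (P → Q) is (Q → P). It is not in general equivalent to the original.
Here P = 'f is constant on [a,b]' and Q = 'f'(x) = 0 on (a,b)'.

If f'(x) = 0 on (a,b), then f is constant on [a,b].


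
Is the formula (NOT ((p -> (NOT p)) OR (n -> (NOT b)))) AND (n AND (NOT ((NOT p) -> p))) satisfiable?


Check all 8 assignments over {b, n, p}:
b | n | p | φ
-------------
F | F | F | F
T | F | F | F
F | T | F | F
T | T | F | F
F | F | T | F
T | F | T | F
F | T | T | F
T | T | T | F
No assignment makes the formula true.

Unsatisfiable.


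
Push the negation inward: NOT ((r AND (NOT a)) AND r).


De Morgan: the negation of a conjunction is the disjunction of the negations.
Distribute NOT across AND, flipping it to OR, and negate each literal.

((NOT r) OR a) OR (NOT r)


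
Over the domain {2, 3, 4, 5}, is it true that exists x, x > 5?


Evaluate the predicate on each element: 2:False, 3:False, 4:False, 5:False.
No element satisfies the predicate.

False


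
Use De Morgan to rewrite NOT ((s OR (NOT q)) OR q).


De Morgan: the negation of a disjunction is the conjunction of the negations.
Distribute NOT across OR, flipping it to AND, and negate each literal.

((NOT s) AND q) AND (NOT q)


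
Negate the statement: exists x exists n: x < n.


Negation flips each quantifier (∀↔∃) and negates the inner predicate.
¬(exists x exists n: φ) = forall x forall n: ¬φ.

forall x forall n: ~(x < n)


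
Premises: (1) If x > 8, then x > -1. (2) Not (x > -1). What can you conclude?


Modus tollens: from (P → Q) and ¬Q, infer ¬P.
Q = 'x > -1' is denied; since P → Q, P must also fail.

Not (x > 8).


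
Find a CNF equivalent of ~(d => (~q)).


Step 1: Rewrite d → (¬q) as ¬d ∨ (¬q).
Step 2: Negate: ¬(¬d ∨ (¬q)) = d ∧ ¬(¬q) (De Morgan + double negation).
Step 3: Eliminate any double negations (¬¬X = X).

d & q


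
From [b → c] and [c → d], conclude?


Hypothetical syllogism: from (P → Q) and (Q → R), infer (P → R).
Chain the two implications through the shared middle term 'c'.

b → d


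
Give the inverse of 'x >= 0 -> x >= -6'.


The inverse of (P → Q) is (¬P → ¬Q). It is equivalent to the converse, not to the original.
Here P = 'x >= 0' and Q = 'x >= -6'.

If not (x >= 0), then not (x >= -6).


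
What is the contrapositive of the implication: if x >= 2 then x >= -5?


The contrapositive of (P → Q) is (¬Q → ¬P); it is logically equivalent to the original.
Here P = 'x >= 2' and Q = 'x >= -5'.

If not (x >= -5), then not (x >= 2).


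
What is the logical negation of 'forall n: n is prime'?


¬(forall x: φ) = exists x: ¬φ, and ¬(exists x: φ) = forall x: ¬φ.
Apply to the universal statement.

exists n: ~(n is prime)


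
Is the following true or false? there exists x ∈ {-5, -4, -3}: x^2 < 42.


Evaluate the predicate on each element: -5:T, -4:T, -3:T.
Witness x = -5 satisfies the predicate.

T


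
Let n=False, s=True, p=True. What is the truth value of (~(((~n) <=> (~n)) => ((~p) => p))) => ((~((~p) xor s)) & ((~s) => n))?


Substitute n=False, s=True, p=True:
… (earlier sub-steps elided)
(~p) => p = False => True = True
((~n) <=> (~n)) => ((~p) => p) = True => True = True
~(((~n) <=> (~n)) => ((~p) => p)) = False
~p = False
(~p) xor s = False xor True = True
~((~p) xor s) = False
~s = False
(~s) => n = False => False = True
(~((~p) xor s)) & ((~s) => n) = False & True = False
(~(((~n) <=> (~n)) => ((~p) => p))) => ((~((~p) xor s)) & ((~s) => n)) = False => False = True

True


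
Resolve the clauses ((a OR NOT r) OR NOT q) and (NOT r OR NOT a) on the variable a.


The clauses contain complementary literals a and NOTa.
Resolution eliminates this pair and disjoins the remaining literals (merging duplicates).

(NOT r OR NOT q)


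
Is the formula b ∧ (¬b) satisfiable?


Check all 2 assignments over {b}:
b | φ
-----
F | F
T | F
No assignment makes the formula true.

Unsatisfiable.


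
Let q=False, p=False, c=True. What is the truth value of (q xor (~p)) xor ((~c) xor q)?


Substitute q=False, p=False, c=True:
~p = True
q xor (~p) = False xor True = True
~c = False
(~c) xor q = False xor False = False
(q xor (~p)) xor ((~c) xor q) = True xor False = True

True


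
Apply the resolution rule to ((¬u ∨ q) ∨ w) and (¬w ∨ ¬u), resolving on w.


The clauses contain complementary literals w and ¬w.
Resolution eliminates this pair and disjoins the remaining literals (merging duplicates).

(q ∨ ¬u)


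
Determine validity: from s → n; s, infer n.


This matches the form of modus ponens: the conclusion follows in every model of the premises.

Valid.


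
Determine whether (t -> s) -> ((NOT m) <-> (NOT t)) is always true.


Build the truth table over {m, s, t}:
m | s | t | φ
-------------
F | F | F | T
T | F | F | F
F | T | F | T
T | T | F | F
F | F | T | T
T | F | T | T
F | T | T | F
T | T | T | T
Counterexample at row 2: with m=T, s=F, t=F, the formula is F.

No, it is not a tautology.


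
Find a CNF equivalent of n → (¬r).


Step 1: Rewrite n → (¬r) as ¬n ∨ (¬r).

(¬n) ∨ (¬r)


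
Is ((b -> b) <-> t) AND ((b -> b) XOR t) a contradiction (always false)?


Truth table over {b, t}:
b | t | φ
---------
F | F | F
T | F | F
F | T | F
T | T | F
Every row is false.

Yes, it is a contradiction.


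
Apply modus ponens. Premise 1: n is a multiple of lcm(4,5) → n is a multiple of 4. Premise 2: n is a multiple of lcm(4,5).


Modus ponens: from (P → Q) and P, infer Q.
P = 'n is a multiple of lcm(4,5)' is asserted, and P → Q holds, so Q follows.

n is a multiple of 4.


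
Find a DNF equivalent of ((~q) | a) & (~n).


Step 1: Distribute ∧ over ∨: ((¬q) ∨ a) ∧ (¬n) = ((¬q) ∧ (¬n)) ∨ (a ∧ (¬n)).

((~q) & (~n)) | (a & (~n))


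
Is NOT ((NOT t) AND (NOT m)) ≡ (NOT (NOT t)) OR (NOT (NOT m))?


Compare truth tables:
m | t | φ | ψ
-------------
F | F | F | F
T | F | T | T
F | T | T | T
T | T | T | T
The columns φ and ψ agree on every row.

Yes, they are logically equivalent.


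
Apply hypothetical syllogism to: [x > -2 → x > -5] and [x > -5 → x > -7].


Hypothetical syllogism: from (P → Q) and (Q → R), infer (P → R).
Chain the two implications through the shared middle term 'x > -5'.

x > -2 → x > -7


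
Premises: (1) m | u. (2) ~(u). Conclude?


Disjunctive syllogism: from (P ∨ Q) and ¬P, infer Q.
One disjunct, 'u', is ruled out; the other must hold.

m


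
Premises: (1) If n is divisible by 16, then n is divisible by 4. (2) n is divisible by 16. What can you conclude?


Modus ponens: from (P → Q) and P, infer Q.
P = 'n is divisible by 16' is asserted, and P → Q holds, so Q follows.

n is divisible by 4.


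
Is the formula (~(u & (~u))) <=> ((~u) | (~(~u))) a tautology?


Build the truth table over {u}:
u | φ
-----
False | True
True | True
Every row evaluates to true.

Yes, it is a tautology.


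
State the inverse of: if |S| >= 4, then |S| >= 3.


The inverse of (P → Q) is (¬P → ¬Q). It is equivalent to the converse, not to the original.
Here P = '|S| >= 4' and Q = '|S| >= 3'.

If not (|S| >= 4), then not (|S| >= 3).


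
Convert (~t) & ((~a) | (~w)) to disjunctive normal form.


Step 1: Distribute ∧ over ∨: (¬t) ∧ ((¬a) ∨ (¬w)) = ((¬t) ∧ (¬a)) ∨ ((¬t) ∧ (¬w)).

((~t) & (~a)) | ((~t) & (~w))


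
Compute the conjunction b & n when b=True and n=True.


Conjunction is true only when both operands are true.
Substitute: b=True, n=True.
True & True evaluates to True.

True


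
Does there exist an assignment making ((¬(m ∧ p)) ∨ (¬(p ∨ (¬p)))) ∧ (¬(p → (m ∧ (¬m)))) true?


Search for a satisfying assignment over {m, p}.
Try m=F, p=T: the formula evaluates to T.
A satisfying assignment exists.

Satisfiable.


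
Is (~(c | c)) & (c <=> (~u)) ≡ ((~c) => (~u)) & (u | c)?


Compare truth tables:
c | u | φ | ψ
-------------
False | False | False | False
True | False | False | True
False | True | True | False
True | True | False | True
They differ at row 2 (c=True, u=False): φ=False but ψ=True.

No, they are not logically equivalent.


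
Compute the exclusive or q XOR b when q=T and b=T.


Exclusive or is true when exactly one operand is true.
Substitute: q=T, b=T.
T XOR T evaluates to F.

F


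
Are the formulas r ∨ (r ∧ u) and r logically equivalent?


Compare truth tables:
r | u | φ | ψ
-------------
F | F | F | F
T | F | T | T
F | T | F | F
T | T | T | T
The columns φ and ψ agree on every row.

Yes, they are logically equivalent.


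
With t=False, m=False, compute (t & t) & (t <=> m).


Substitute t=False, m=False:
t & t = False & False = False
t <=> m = False <=> False = True
(t & t) & (t <=> m) = False & True = False

False


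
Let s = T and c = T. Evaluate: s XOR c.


Exclusive or is true when exactly one operand is true.
Substitute: s=T, c=T.
T XOR T evaluates to F.

F


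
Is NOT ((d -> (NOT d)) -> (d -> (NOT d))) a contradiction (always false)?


Truth table over {d}:
d | φ
-----
F | F
T | F
Every row is false.

Yes, it is a contradiction.


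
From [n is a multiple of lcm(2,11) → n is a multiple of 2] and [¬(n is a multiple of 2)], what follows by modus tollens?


Modus tollens: from (P → Q) and ¬Q, infer ¬P.
Q = 'n is a multiple of 2' is denied; since P → Q, P must also fail.

Not (n is a multiple of lcm(2,11)).


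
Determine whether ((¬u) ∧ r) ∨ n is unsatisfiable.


Truth table over {n, r, u}:
n | r | u | φ
-------------
F | F | F | F
T | F | F | T
F | T | F | T
T | T | F | T
F | F | T | F
T | F | T | T
F | T | T | F
T | T | T | T
Satisfying assignment at row 2: n=T, r=F, u=F gives T.

No, it is not a contradiction.


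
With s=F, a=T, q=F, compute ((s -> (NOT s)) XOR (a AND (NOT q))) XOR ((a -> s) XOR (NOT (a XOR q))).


Substitute s=F, a=T, q=F:
NOT s = T
s -> (NOT s) = F -> T = T
NOT q = T
a AND (NOT q) = T AND T = T
(s -> (NOT s)) XOR (a AND (NOT q)) = T XOR T = F
a -> s = T -> F = F
a XOR q = T XOR F = T
NOT (a XOR q) = F
(a -> s) XOR (NOT (a XOR q)) = F XOR F = F
((s -> (NOT s)) XOR (a AND (NOT q))) XOR ((a -> s) XOR (NOT (a XOR q))) = F XOR F = F

F


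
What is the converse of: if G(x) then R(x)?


The converse of (P → Q) is (Q → P). It is not in general equivalent to the original.
Here P = 'G(x)' and Q = 'R(x)'.

If R(x), then G(x).


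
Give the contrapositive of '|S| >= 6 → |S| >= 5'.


The contrapositive of (P → Q) is (¬Q → ¬P); it is logically equivalent to the original.
Here P = '|S| >= 6' and Q = '|S| >= 5'.

If not (|S| >= 5), then not (|S| >= 6).


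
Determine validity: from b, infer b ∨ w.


This matches the form of disjunction introduction: the conclusion follows in every model of the premises.

Valid.


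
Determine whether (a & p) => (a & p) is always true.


Build the truth table over {a, p}:
a | p | φ
---------
False | False | True
True | False | True
False | True | True
True | True | True
Every row evaluates to true.

Yes, it is a tautology.


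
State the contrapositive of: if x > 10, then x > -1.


The contrapositive of (P → Q) is (¬Q → ¬P); it is logically equivalent to the original.
Here P = 'x > 10' and Q = 'x > -1'.

If not (x > -1), then not (x > 10).


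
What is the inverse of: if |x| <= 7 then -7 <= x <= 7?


The inverse of (P → Q) is (¬P → ¬Q). It is equivalent to the converse, not to the original.
Here P = '|x| <= 7' and Q = '-7 <= x <= 7'.

If not (|x| <= 7), then not (-7 <= x <= 7).


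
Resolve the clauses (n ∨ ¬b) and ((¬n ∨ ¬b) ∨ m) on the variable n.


The clauses contain complementary literals n and ¬n.
Resolution eliminates this pair and disjoins the remaining literals (merging duplicates).

(¬b ∨ m)


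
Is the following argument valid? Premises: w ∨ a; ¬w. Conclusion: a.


This matches the form of disjunctive syllogism: the conclusion follows in every model of the premises.

Valid.


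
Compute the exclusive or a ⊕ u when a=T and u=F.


Exclusive or is true when exactly one operand is true.
Substitute: a=T, u=F.
T ⊕ F evaluates to T.

T


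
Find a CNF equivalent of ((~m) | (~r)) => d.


Step 1: Rewrite as ¬((¬m) ∨ (¬r)) ∨ d = (¬(¬m) ∧ ¬(¬r)) ∨ d.
Step 2: Distribute ∨ over ∧.
Step 3: Eliminate any double negations (¬¬X = X).

(m | d) & (r | d)


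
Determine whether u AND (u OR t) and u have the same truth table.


Compare truth tables:
t | u | φ | ψ
-------------
F | F | F | F
T | F | F | F
F | T | T | T
T | T | T | T
The columns φ and ψ agree on every row.

Yes, they are logically equivalent.


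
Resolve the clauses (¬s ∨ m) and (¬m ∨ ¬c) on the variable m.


The clauses contain complementary literals m and ¬m.
Resolution eliminates this pair and disjoins the remaining literals (merging duplicates).

(¬s ∨ ¬c)


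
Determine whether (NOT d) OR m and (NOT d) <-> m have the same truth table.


Compare truth tables:
d | m | φ | ψ
-------------
F | F | T | F
T | F | F | T
F | T | T | T
T | T | T | F
They differ at row 1 (d=F, m=F): φ=T but ψ=F.

No, they are not logically equivalent.


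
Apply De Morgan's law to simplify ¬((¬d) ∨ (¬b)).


De Morgan: the negation of a disjunction is the conjunction of the negations.
Distribute ¬ across ∨, flipping it to ∧, and negate each literal.

d ∧ b


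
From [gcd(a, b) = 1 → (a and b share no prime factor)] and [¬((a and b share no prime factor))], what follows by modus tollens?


Modus tollens: from (P → Q) and ¬Q, infer ¬P.
Q = '(a and b share no prime factor)' is denied; since P → Q, P must also fail.

Not (gcd(a, b) = 1).


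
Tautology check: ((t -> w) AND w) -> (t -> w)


Build the truth table over {t, w}:
t | w | φ
---------
F | F | T
T | F | T
F | T | T
T | T | T
Every row evaluates to true.

Yes, it is a tautology.


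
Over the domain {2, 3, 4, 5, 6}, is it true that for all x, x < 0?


Evaluate the predicate on each element: 2:F, 3:F, 4:F, 5:F, 6:F.
Counterexample x = 2 fails the predicate.

F


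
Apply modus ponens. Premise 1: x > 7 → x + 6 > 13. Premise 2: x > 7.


Modus ponens: from (P → Q) and P, infer Q.
P = 'x > 7' is asserted, and P → Q holds, so Q follows.

x + 6 > 13.


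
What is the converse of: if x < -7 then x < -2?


The converse of (P → Q) is (Q → P). It is not in general equivalent to the original.
Here P = 'x < -7' and Q = 'x < -2'.

If x < -2, then x < -7.


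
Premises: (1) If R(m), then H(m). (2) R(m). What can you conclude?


Modus ponens: from (P → Q) and P, infer Q.
P = 'R(m)' is asserted, and P → Q holds, so Q follows.

H(m).


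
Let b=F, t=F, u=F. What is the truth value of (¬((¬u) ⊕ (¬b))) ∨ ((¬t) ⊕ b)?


Substitute b=F, t=F, u=F:
¬u = T
¬b = T
(¬u) ⊕ (¬b) = T ⊕ T = F
¬((¬u) ⊕ (¬b)) = T
¬t = T
(¬t) ⊕ b = T ⊕ F = T
(¬((¬u) ⊕ (¬b))) ∨ ((¬t) ⊕ b) = T ∨ T = T

T


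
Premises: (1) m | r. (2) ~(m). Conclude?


Disjunctive syllogism: from (P ∨ Q) and ¬P, infer Q.
One disjunct, 'm', is ruled out; the other must hold.

r


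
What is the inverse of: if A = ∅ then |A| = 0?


The inverse of (P → Q) is (¬P → ¬Q). It is equivalent to the converse, not to the original.
Here P = 'A = ∅' and Q = '|A| = 0'.

If not (A = ∅), then not (|A| = 0).


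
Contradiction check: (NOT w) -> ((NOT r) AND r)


Truth table over {r, w}:
r | w | φ
---------
F | F | F
T | F | F
F | T | T
T | T | T
Satisfying assignment at row 3: r=F, w=T gives T.

No, it is not a contradiction.


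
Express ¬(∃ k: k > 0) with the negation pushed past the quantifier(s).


¬(∀ x: φ) = ∃ x: ¬φ, and ¬(∃ x: φ) = ∀ x: ¬φ.
Apply to the existential statement.

∀ k: ¬(k > 0)


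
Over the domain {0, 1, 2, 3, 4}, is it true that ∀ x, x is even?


Evaluate the predicate on each element: 0:T, 1:F, 2:T, 3:F, 4:T.
Counterexample x = 1 fails the predicate.

F


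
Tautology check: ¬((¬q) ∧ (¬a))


Build the truth table over {a, q}:
a | q | φ
---------
F | F | F
T | F | T
F | T | T
T | T | T
Counterexample at row 1: with a=F, q=F, the formula is F.

No, it is not a tautology.


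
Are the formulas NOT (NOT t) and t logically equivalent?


Compare truth tables:
t | φ | ψ
---------
F | F | F
T | T | T
The columns φ and ψ agree on every row.

Yes, they are logically equivalent.


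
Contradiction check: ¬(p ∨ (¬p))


Truth table over {p}:
p | φ
-----
F | F
T | F
Every row is false.

Yes, it is a contradiction.


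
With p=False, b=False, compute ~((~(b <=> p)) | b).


Substitute p=False, b=False:
b <=> p = False <=> False = True
~(b <=> p) = False
(~(b <=> p)) | b = False | False = False
~((~(b <=> p)) | b) = True

True


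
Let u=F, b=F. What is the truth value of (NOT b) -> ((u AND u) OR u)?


Substitute u=F, b=F:
NOT b = T
u AND u = F AND F = F
(u AND u) OR u = F OR F = F
(NOT b) -> ((u AND u) OR u) = T -> F = F

F


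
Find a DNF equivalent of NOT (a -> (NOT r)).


Step 1: Rewrite implication then negate: ¬(¬a ∨ (¬r)) = a ∧ ¬(¬r).
Step 2: Eliminate any double negations (¬¬X = X).

a AND r


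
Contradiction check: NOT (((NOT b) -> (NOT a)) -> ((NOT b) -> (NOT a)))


Truth table over {a, b}:
a | b | φ
---------
F | F | F
T | F | F
F | T | F
T | T | F
Every row is false.

Yes, it is a contradiction.


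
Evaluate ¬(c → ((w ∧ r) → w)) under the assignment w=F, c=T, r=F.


Substitute w=F, c=T, r=F:
w ∧ r = F ∧ F = F
(w ∧ r) → w = F → F = T
c → ((w ∧ r) → w) = T → T = T
¬(c → ((w ∧ r) → w)) = F

F


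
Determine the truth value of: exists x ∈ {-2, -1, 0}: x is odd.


Evaluate the predicate on each element: -2:False, -1:True, 0:False.
Witness x = -1 satisfies the predicate.

True


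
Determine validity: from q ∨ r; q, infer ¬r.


This is affirming a disjunct (fallacy). There exist truth assignments where the premises are all true but the conclusion is false.

Invalid.


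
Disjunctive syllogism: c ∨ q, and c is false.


Disjunctive syllogism: from (P ∨ Q) and ¬P, infer Q.
One disjunct, 'c', is ruled out; the other must hold.

q


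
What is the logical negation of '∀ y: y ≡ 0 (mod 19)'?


¬(∀ x: φ) = ∃ x: ¬φ, and ¬(∃ x: φ) = ∀ x: ¬φ.
Apply to the universal statement.

∃ y: ¬(y ≡ 0 (mod 19))


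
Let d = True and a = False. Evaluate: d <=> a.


Biconditional is true when both operands have the same truth value.
Substitute: d=True, a=False.
True <=> False evaluates to False.

False


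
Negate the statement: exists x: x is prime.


¬(forall x: φ) = exists x: ¬φ, and ¬(exists x: φ) = forall x: ¬φ.
Apply to the existential statement.

forall x: ~(x is prime)


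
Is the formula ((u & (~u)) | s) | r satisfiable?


Search for a satisfying assignment over {r, s, u}.
Try r=True, s=False, u=False: the formula evaluates to True.
A satisfying assignment exists.

Satisfiable.


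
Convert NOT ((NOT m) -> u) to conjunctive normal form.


Step 1: Rewrite (¬m) → u as ¬(¬m) ∨ u.
Step 2: Negate: ¬(¬(¬m) ∨ u) = (¬m) ∧ ¬u (De Morgan + double negation).

(NOT m) AND (NOT u)


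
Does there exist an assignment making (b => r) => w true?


Search for a satisfying assignment over {b, r, w}.
Try b=True, r=False, w=False: the formula evaluates to True.
A satisfying assignment exists.

Satisfiable.


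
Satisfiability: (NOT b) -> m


Search for a satisfying assignment over {b, m}.
Try b=T, m=F: the formula evaluates to T.
A satisfying assignment exists.

Satisfiable.


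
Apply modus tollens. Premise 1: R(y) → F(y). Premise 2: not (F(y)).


Modus tollens: from (P → Q) and ¬Q, infer ¬P.
Q = 'F(y)' is denied; since P → Q, P must also fail.

Not (R(y)).


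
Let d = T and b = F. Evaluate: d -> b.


Implication is false only when antecedent is true and consequent is false.
Substitute: d=T, b=F.
T -> F evaluates to F.

F


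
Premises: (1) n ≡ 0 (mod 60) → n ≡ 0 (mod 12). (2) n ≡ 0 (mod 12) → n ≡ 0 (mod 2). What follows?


Hypothetical syllogism: from (P → Q) and (Q → R), infer (P → R).
Chain the two implications through the shared middle term 'n ≡ 0 (mod 12)'.

n ≡ 0 (mod 60) → n ≡ 0 (mod 2)


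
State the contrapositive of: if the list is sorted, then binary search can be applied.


The contrapositive of (P → Q) is (¬Q → ¬P); it is logically equivalent to the original.
Here P = 'the list is sorted' and Q = 'binary search can be applied'.

If not (binary search can be applied), then not (the list is sorted).


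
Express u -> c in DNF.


Step 1: Rewrite u → c as ¬u ∨ c.

(NOT u) OR c


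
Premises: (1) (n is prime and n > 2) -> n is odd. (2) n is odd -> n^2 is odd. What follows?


Hypothetical syllogism: from (P → Q) and (Q → R), infer (P → R).
Chain the two implications through the shared middle term 'n is odd'.

(n is prime and n > 2) -> n^2 is odd


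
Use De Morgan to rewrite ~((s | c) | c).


De Morgan: the negation of a disjunction is the conjunction of the negations.
Distribute ~ across |, flipping it to &, and negate each literal.

((~s) & (~c)) & (~c)


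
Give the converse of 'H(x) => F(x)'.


The converse of (P → Q) is (Q → P). It is not in general equivalent to the original.
Here P = 'H(x)' and Q = 'F(x)'.

If F(x), then H(x).


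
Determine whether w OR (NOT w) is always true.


Build the truth table over {w}:
w | φ
-----
F | T
T | T
Every row evaluates to true.

Yes, it is a tautology.


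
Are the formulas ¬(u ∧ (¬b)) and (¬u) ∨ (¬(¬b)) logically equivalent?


Compare truth tables:
b | u | φ | ψ
-------------
F | F | T | T
T | F | T | T
F | T | F | F
T | T | T | T
The columns φ and ψ agree on every row.

Yes, they are logically equivalent.


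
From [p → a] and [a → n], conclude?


Hypothetical syllogism: from (P → Q) and (Q → R), infer (P → R).
Chain the two implications through the shared middle term 'a'.

p → n


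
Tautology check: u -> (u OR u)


Build the truth table over {u}:
u | φ
-----
F | T
T | T
Every row evaluates to true.

Yes, it is a tautology.


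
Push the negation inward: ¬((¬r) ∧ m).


De Morgan: the negation of a conjunction is the disjunction of the negations.
Distribute ¬ across ∧, flipping it to ∨, and negate each literal.

r ∨ (¬m)


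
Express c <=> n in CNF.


Step 1: Rewrite c ↔ n as (c → n) ∧ (n → c).
Step 2: Rewrite each implication as a disjunction.

((~c) | n) & ((~n) | c)


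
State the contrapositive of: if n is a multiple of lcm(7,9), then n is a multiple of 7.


The contrapositive of (P → Q) is (¬Q → ¬P); it is logically equivalent to the original.
Here P = 'n is a multiple of lcm(7,9)' and Q = 'n is a multiple of 7'.

If not (n is a multiple of 7), then not (n is a multiple of lcm(7,9)).


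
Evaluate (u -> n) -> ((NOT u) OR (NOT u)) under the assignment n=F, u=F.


Substitute n=F, u=F:
u -> n = F -> F = T
NOT u = T
NOT u = T
(NOT u) OR (NOT u) = T OR T = T
(u -> n) -> ((NOT u) OR (NOT u)) = T -> T = T

T


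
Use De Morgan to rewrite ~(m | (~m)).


De Morgan: the negation of a disjunction is the conjunction of the negations.
Distribute ~ across |, flipping it to &, and negate each literal.

(~m) & m


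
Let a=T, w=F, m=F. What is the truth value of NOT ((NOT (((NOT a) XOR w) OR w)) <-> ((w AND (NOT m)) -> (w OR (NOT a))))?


Substitute a=T, w=F, m=F:
… (earlier sub-steps elided)
(NOT a) XOR w = F XOR F = F
((NOT a) XOR w) OR w = F OR F = F
NOT (((NOT a) XOR w) OR w) = T
NOT m = T
w AND (NOT m) = F AND T = F
NOT a = F
w OR (NOT a) = F OR F = F
(w AND (NOT m)) -> (w OR (NOT a)) = F -> F = T
(NOT (((NOT a) XOR w) OR w)) <-> ((w AND (NOT m)) -> (w OR (NOT a))) = T <-> T = T
NOT ((NOT (((NOT a) XOR w) OR w)) <-> ((w AND (NOT m)) -> (w OR (NOT a)))) = F

F


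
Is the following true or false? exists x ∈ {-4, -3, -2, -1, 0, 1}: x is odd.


Evaluate the predicate on each element: -4:False, -3:True, -2:False, -1:True, 0:False, 1:True.
Witness x = -3 satisfies the predicate.

True


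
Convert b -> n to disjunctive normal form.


Step 1: Rewrite b → n as ¬b ∨ n.

(NOT b) OR n


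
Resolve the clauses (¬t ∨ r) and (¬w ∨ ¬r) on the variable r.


The clauses contain complementary literals r and ¬r.
Resolution eliminates this pair and disjoins the remaining literals (merging duplicates).

(¬t ∨ ¬w)


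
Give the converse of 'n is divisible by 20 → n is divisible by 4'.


The converse of (P → Q) is (Q → P). It is not in general equivalent to the original.
Here P = 'n is divisible by 20' and Q = 'n is divisible by 4'.

If n is divisible by 4, then n is divisible by 20.


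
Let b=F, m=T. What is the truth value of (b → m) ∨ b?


Substitute b=F, m=T:
b → m = F → T = T
(b → m) ∨ b = T ∨ F = T

T


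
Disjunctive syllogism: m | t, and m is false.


Disjunctive syllogism: from (P ∨ Q) and ¬P, infer Q.
One disjunct, 'm', is ruled out; the other must hold.

t


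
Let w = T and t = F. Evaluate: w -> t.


Implication is false only when antecedent is true and consequent is false.
Substitute: w=T, t=F.
T -> F evaluates to F.

F


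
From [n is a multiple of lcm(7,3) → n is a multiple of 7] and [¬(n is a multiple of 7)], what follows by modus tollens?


Modus tollens: from (P → Q) and ¬Q, infer ¬P.
Q = 'n is a multiple of 7' is denied; since P → Q, P must also fail.

Not (n is a multiple of lcm(7,3)).


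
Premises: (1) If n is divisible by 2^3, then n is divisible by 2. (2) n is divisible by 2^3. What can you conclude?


Modus ponens: from (P → Q) and P, infer Q.
P = 'n is divisible by 2^3' is asserted, and P → Q holds, so Q follows.

n is divisible by 2.


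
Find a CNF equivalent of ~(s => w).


Step 1: Rewrite s → w as ¬s ∨ w.
Step 2: Negate: ¬(¬s ∨ w) = s ∧ ¬w (De Morgan + double negation).

s & (~w)


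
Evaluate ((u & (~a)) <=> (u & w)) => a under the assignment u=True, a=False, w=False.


Substitute u=True, a=False, w=False:
~a = True
u & (~a) = True & True = True
u & w = True & False = False
(u & (~a)) <=> (u & w) = True <=> False = False
((u & (~a)) <=> (u & w)) => a = False => False = True

True


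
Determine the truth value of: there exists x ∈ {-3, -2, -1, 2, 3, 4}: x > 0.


Evaluate the predicate on each element: -3:F, -2:F, -1:F, 2:T, 3:T, 4:T.
Witness x = 2 satisfies the predicate.

T


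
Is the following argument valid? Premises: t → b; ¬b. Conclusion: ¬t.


This matches the form of modus tollens: the conclusion follows in every model of the premises.

Valid.


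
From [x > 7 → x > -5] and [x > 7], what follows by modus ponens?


Modus ponens: from (P → Q) and P, infer Q.
P = 'x > 7' is asserted, and P → Q holds, so Q follows.

x > -5.


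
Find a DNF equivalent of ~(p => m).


Step 1: Rewrite implication then negate: ¬(¬p ∨ m) = p ∧ ¬m.

p & (~m)


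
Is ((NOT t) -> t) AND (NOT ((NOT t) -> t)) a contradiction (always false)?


Truth table over {t}:
t | φ
-----
F | F
T | F
Every row is false.

Yes, it is a contradiction.


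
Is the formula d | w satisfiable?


Search for a satisfying assignment over {d, w}.
Try d=True, w=False: the formula evaluates to True.
A satisfying assignment exists.

Satisfiable.


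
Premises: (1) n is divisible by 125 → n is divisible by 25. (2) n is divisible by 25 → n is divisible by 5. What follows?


Hypothetical syllogism: from (P → Q) and (Q → R), infer (P → R).
Chain the two implications through the shared middle term 'n is divisible by 25'.

n is divisible by 125 → n is divisible by 5


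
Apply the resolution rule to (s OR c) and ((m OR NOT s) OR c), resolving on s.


The clauses contain complementary literals s and NOTs.
Resolution eliminates this pair and disjoins the remaining literals (merging duplicates).

(c OR m)


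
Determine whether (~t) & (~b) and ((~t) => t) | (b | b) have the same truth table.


Compare truth tables:
b | t | φ | ψ
-------------
False | False | True | False
True | False | False | True
False | True | False | True
True | True | False | True
They differ at row 1 (b=False, t=False): φ=True but ψ=False.

No, they are not logically equivalent.


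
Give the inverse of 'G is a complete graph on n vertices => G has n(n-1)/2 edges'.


The inverse of (P → Q) is (¬P → ¬Q). It is equivalent to the converse, not to the original.
Here P = 'G is a complete graph on n vertices' and Q = 'G has n(n-1)/2 edges'.

If not (G is a complete graph on n vertices), then not (G has n(n-1)/2 edges).


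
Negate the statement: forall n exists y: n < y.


Negation flips each quantifier (∀↔∃) and negates the inner predicate.
¬(forall n exists y: φ) = exists n forall y: ¬φ.

exists n forall y: ~(n < y)


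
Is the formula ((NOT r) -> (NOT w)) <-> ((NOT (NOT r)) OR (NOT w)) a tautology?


Build the truth table over {r, w}:
r | w | φ
---------
F | F | T
T | F | T
F | T | T
T | T | T
Every row evaluates to true.

Yes, it is a tautology.


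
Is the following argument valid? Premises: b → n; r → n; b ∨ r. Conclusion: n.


This matches the form of proof by cases: the conclusion follows in every model of the premises.

Valid.


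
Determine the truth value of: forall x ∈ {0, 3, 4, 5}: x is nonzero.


Evaluate the predicate on each element: 0:False, 3:True, 4:True, 5:True.
Counterexample x = 0 fails the predicate.

False


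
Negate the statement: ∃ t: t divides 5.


¬(∀ x: φ) = ∃ x: ¬φ, and ¬(∃ x: φ) = ∀ x: ¬φ.
Apply to the existential statement.

∀ t: ¬(t divides 5)


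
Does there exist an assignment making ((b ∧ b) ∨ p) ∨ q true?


Search for a satisfying assignment over {b, p, q}.
Try b=T, p=F, q=F: the formula evaluates to T.
A satisfying assignment exists.

Satisfiable.


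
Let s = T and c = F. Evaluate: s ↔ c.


Biconditional is true when both operands have the same truth value.
Substitute: s=T, c=F.
T ↔ F evaluates to F.

F


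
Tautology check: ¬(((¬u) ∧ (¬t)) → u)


Build the truth table over {t, u}:
t | u | φ
---------
F | F | T
T | F | F
F | T | F
T | T | F
Counterexample at row 2: with t=T, u=F, the formula is F.

No, it is not a tautology.


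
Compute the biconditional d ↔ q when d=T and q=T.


Biconditional is true when both operands have the same truth value.
Substitute: d=T, q=T.
T ↔ T evaluates to T.

T


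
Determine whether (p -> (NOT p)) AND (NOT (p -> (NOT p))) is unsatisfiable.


Truth table over {p}:
p | φ
-----
F | F
T | F
Every row is false.

Yes, it is a contradiction.


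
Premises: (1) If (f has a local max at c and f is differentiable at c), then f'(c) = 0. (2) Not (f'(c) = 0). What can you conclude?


Modus tollens: from (P → Q) and ¬Q, infer ¬P.
Q = 'f'(c) = 0' is denied; since P → Q, P must also fail.

Not ((f has a local max at c and f is differentiable at c)).


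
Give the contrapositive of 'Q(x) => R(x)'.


The contrapositive of (P → Q) is (¬Q → ¬P); it is logically equivalent to the original.
Here P = 'Q(x)' and Q = 'R(x)'.

If not (R(x)), then not (Q(x)).


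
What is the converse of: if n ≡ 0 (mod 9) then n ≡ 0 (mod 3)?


The converse of (P → Q) is (Q → P). It is not in general equivalent to the original.
Here P = 'n ≡ 0 (mod 9)' and Q = 'n ≡ 0 (mod 3)'.

If n ≡ 0 (mod 3), then n ≡ 0 (mod 9).


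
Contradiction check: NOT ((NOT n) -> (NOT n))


Truth table over {n}:
n | φ
-----
F | F
T | F
Every row is false.

Yes, it is a contradiction.


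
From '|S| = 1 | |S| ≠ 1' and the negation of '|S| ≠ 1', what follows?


Disjunctive syllogism: from (P ∨ Q) and ¬P, infer Q.
One disjunct, '|S| ≠ 1', is ruled out; the other must hold.

|S| = 1


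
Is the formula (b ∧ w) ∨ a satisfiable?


Search for a satisfying assignment over {a, b, w}.
Try a=T, b=F, w=F: the formula evaluates to T.
A satisfying assignment exists.

Satisfiable.


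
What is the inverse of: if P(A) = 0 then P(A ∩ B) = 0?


The inverse of (P → Q) is (¬P → ¬Q). It is equivalent to the converse, not to the original.
Here P = 'P(A) = 0' and Q = 'P(A ∩ B) = 0'.

If not (P(A) = 0), then not (P(A ∩ B) = 0).


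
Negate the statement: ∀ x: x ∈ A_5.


¬(∀ x: φ) = ∃ x: ¬φ, and ¬(∃ x: φ) = ∀ x: ¬φ.
Apply to the universal statement.

∃ x: ¬(x ∈ A_5)


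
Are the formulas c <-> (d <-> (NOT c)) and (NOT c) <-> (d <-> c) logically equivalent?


Compare truth tables:
c | d | φ | ψ
-------------
F | F | T | T
T | F | T | T
F | T | F | F
T | T | F | F
The columns φ and ψ agree on every row.

Yes, they are logically equivalent.


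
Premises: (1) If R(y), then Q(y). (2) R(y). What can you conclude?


Modus ponens: from (P → Q) and P, infer Q.
P = 'R(y)' is asserted, and P → Q holds, so Q follows.

Q(y).


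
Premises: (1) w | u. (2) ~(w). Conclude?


Disjunctive syllogism: from (P ∨ Q) and ¬P, infer Q.
One disjunct, 'w', is ruled out; the other must hold.

u


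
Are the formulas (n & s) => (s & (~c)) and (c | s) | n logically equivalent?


Compare truth tables:
c | n | s | φ | ψ
-----------------
False | False | False | True | False
True | False | False | True | True
False | True | False | True | True
True | True | False | True | True
False | False | True | True | True
True | False | True | True | True
False | True | True | True | True
True | True | True | False | True
They differ at row 1 (c=False, n=False, s=False): φ=True but ψ=False.

No, they are not logically equivalent.


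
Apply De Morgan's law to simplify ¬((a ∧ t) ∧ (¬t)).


De Morgan: the negation of a conjunction is the disjunction of the negations.
Distribute ¬ across ∧, flipping it to ∨, and negate each literal.

((¬a) ∨ (¬t)) ∨ t


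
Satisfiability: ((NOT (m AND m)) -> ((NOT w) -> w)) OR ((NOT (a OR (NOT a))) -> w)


Search for a satisfying assignment over {a, m, w}.
Try a=F, m=F, w=F: the formula evaluates to T.
A satisfying assignment exists.

Satisfiable.


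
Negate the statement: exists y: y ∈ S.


¬(forall x: φ) = exists x: ¬φ, and ¬(exists x: φ) = forall x: ¬φ.
Apply to the existential statement.

forall y: ~(y ∈ S)


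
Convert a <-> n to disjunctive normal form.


Step 1: a ↔ n is true exactly when both agree: (a ∧ n) ∨ (¬a ∧ ¬n).

(a AND n) OR ((NOT a) AND (NOT n))


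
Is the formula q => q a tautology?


Build the truth table over {q}:
q | φ
-----
False | True
True | True
Every row evaluates to true.

Yes, it is a tautology.


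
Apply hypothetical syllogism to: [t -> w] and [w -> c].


Hypothetical syllogism: from (P → Q) and (Q → R), infer (P → R).
Chain the two implications through the shared middle term 'w'.

t -> c


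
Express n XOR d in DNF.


Step 1: n ⊕ d is true exactly when they disagree: (n ∧ ¬d) ∨ (¬n ∧ d).

(n AND (NOT d)) OR ((NOT n) AND d)
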